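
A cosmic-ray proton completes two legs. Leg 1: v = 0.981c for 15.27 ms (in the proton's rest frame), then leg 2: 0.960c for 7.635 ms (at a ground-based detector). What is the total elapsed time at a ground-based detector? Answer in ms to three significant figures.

Δt = 86.3 ms

Leg 1: γ = 1/√(1 − 0.981²) = 1/√0.03764 = 5.154; Δt_1 = 5.154 × 15.27 = 78.71 ms.
Leg 2: 7.635 ms is already measured at a ground-based detector.
Total: 78.71 + 7.635 ms.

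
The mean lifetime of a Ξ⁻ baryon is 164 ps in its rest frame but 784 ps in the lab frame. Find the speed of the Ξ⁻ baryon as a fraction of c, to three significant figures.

γ = Δt/τ₀ = 784/164 = 4.780
β = √(1 − 1/γ²) = √(1 − 0.04376) = √0.9562

v = 0.978c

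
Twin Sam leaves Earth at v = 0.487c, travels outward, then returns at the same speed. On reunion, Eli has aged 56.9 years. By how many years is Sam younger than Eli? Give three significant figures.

γ = 1/√(1 − 0.487²) = 1/√0.7628 = 1.145
Sam's elapsed proper time: τ = 56.9/1.145 = 49.70 years.
Age gap = Δt − τ = 56.9 − 49.70 years.

Δt − τ = 7.20 years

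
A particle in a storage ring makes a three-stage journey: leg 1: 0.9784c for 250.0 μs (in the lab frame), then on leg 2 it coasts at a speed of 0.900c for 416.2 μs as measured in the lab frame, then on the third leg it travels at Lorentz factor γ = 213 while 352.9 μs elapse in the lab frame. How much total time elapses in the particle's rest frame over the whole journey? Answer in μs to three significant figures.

τ = 235 μs

Leg 1: γ = 1/√(1 − 0.9784²) = 1/√0.04273 = 4.837; τ_1 = 250.0/4.837 = 51.68 μs.
Leg 2: γ = 1/√(1 − 0.900²) = 1/√0.1900 = 2.294; τ_2 = 416.2/2.294 = 181.4 μs.
Leg 3: γ = 213; τ_3 = 352.9/213.0 = 1.657 μs.
Total: 51.68 + 181.4 + 1.657 μs.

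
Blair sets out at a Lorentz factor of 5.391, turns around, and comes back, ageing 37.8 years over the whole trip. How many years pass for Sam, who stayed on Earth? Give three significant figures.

γ = 5.391
Earth-frame duration is the dilated interval: Δt = γτ = 5.391 × 37.8 years.

Δt = 204 years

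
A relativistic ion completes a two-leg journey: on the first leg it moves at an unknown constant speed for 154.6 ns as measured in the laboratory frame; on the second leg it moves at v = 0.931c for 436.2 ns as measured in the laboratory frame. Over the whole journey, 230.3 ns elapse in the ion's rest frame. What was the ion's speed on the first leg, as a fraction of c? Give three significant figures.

Leg 1: speed unknown; τ_1 = 154.6/γ_1.
Leg 2: γ = 1/√(1 − 0.931²) = 1/√0.1332 = 2.740; τ_2 = 436.2/2.740 = 159.2 ns.
Total proper time: τ_1 + 159.2 = 230.3, so τ_1 = 230.3 − 159.2 = 71.08 ns.
γ_1 = 154.6/71.08 = 2.175; β = √(1 − 1/γ²) = √0.7886.

β = 0.888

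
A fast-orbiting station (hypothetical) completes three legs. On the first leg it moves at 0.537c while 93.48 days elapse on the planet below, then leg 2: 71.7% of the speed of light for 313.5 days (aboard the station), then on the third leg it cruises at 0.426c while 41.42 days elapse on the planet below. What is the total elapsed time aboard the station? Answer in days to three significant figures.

Leg 1: γ = 1/√(1 − 0.537²) = 1/√0.7116 = 1.185; τ_1 = 93.48/1.185 = 78.86 days.
Leg 2: 313.5 days is already measured aboard the station.
Leg 3: γ = 1/√(1 − 0.426²) = 1/√0.8185 = 1.105; τ_3 = 41.42/1.105 = 37.47 days.
Total: 78.86 + 313.5 + 37.47 days.

τ = 430 days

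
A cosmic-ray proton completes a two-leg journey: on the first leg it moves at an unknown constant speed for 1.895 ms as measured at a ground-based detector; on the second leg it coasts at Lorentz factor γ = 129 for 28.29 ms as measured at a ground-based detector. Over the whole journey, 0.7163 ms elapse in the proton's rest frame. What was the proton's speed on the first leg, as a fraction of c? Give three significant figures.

Leg 1: speed unknown; τ_1 = 1.895/γ_1.
Leg 2: γ = 129; τ_2 = 28.29/129.0 = 0.2193 ms.
Total proper time: τ_1 + 0.2193 = 0.7163, so τ_1 = 0.7163 − 0.2193 = 0.4970 ms.
γ_1 = 1.895/0.4970 = 3.813; β = √(1 − 1/γ²) = √0.9312.

β = 0.965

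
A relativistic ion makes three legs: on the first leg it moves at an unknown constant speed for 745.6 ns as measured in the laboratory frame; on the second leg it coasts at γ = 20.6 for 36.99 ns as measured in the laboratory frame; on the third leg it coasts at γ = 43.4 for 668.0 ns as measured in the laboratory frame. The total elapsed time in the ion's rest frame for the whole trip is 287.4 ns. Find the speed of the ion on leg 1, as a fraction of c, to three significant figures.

β = 0.932

Leg 1: speed unknown; τ_1 = 745.6/γ_1.
Leg 2: γ = 20.6; τ_2 = 36.99/20.60 = 1.796 ns.
Leg 3: γ = 43.4; τ_3 = 668.0/43.40 = 15.39 ns.
Total proper time: τ_1 + 1.796 + 15.39 = 287.4, so τ_1 = 287.4 − 17.19 = 270.2 ns.
γ_1 = 745.6/270.2 = 2.759; β = √(1 − 1/γ²) = √0.8687.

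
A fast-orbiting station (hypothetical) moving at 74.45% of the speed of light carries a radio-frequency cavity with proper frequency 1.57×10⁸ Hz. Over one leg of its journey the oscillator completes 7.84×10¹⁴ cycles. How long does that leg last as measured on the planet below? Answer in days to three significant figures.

β = 0.7445; γ = 1/√(1 − 0.7445²) = 1/√0.4457 = 1.498
Proper time for N cycles: τ = N/f = 7.84×10¹⁴/(1.57×10⁸) = 4.994×10⁶ s = 57.80 days.
Lab-frame duration Δt = γτ = 1.498 × 57.80 = 86.57 days.

Δt = 86.6 days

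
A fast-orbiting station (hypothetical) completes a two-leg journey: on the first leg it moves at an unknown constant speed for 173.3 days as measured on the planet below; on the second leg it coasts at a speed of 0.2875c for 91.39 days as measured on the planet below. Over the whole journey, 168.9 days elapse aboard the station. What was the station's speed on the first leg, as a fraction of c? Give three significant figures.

β = 0.883

Leg 1: speed unknown; τ_1 = 173.3/γ_1.
Leg 2: γ = 1/√(1 − 0.2875²) = 1/√0.9173 = 1.044; τ_2 = 91.39/1.044 = 87.53 days.
Total proper time: τ_1 + 87.53 = 168.9, so τ_1 = 168.9 − 87.53 = 81.37 days.
γ_1 = 173.3/81.37 = 2.130; β = √(1 − 1/γ²) = √0.7795.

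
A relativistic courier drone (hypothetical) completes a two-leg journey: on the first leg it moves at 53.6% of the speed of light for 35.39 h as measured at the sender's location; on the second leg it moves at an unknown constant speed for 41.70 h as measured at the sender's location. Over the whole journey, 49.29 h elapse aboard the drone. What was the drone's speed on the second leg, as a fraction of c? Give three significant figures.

Leg 1: β = 0.536; γ = 1/√(1 − 0.536²) = 1/√0.7127 = 1.185; τ_1 = 35.39/1.185 = 29.88 h.
Leg 2: speed unknown; τ_2 = 41.70/γ_2.
Total proper time: 29.88 + τ_2 = 49.29, so τ_2 = 49.29 − 29.88 = 19.41 h.
γ_2 = 41.70/19.41 = 2.148; β = √(1 − 1/γ²) = √0.7833.

β = 0.885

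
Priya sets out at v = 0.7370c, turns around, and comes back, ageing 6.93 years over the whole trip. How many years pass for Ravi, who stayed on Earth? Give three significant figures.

γ = 1/√(1 − 0.7370²) = 1/√0.4568 = 1.480
Earth-frame duration is the dilated interval: Δt = γτ = 1.480 × 6.93 years.

Δt = 10.3 years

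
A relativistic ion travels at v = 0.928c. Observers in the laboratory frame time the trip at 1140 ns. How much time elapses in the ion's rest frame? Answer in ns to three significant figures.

τ = 425 ns

γ = 1/√(1 − 0.928²) = 1/√0.1388 = 2.684
The interval measured in the laboratory frame is the dilated one; the clock in the ion's rest frame measures the proper time τ = Δt/γ = 1140/2.684 ns.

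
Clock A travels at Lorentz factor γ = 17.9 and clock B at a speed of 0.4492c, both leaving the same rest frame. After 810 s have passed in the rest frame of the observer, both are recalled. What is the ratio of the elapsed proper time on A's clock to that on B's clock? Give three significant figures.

A: γ = 17.9. B: γ = 1/√(1 − 0.4492²) = 1/√0.7982 = 1.119.
τ_A/τ_B = γ_B/γ_A = 1.119/17.90 = 0.06253, so τ_A/τ_B = 0.06253.

τ_A/τ_B = 0.0625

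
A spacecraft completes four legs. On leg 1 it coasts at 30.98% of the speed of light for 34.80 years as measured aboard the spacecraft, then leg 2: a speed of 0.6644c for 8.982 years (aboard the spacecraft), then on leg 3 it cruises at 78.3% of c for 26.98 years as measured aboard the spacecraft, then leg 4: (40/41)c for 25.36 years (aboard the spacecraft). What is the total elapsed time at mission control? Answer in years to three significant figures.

Δt = 208 years

Leg 1: β = 0.3098; γ = 1/√(1 − 0.3098²) = 1/√0.9040 = 1.052; Δt_1 = 1.052 × 34.80 = 36.60 years.
Leg 2: γ = 1/√(1 − 0.6644²) = 1/√0.5586 = 1.338; Δt_2 = 1.338 × 8.982 = 12.02 years.
Leg 3: β = 0.783; γ = 1/√(1 − 0.783²) = 1/√0.3869 = 1.608; Δt_3 = 1.608 × 26.98 = 43.37 years.
Leg 4: γ = 1/√(1 − (40/41)²) = 41/9 ≈ 4.556; Δt_4 = 4.556 × 25.36 = 115.5 years.
Total: 36.60 + 12.02 + 43.37 + 115.5 years.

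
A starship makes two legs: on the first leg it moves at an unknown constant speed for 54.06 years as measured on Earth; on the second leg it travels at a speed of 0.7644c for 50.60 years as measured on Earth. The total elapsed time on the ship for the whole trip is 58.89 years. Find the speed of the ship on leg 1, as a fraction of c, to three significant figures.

Leg 1: speed unknown; τ_1 = 54.06/γ_1.
Leg 2: γ = 1/√(1 − 0.7644²) = 1/√0.4157 = 1.551; τ_2 = 50.60/1.551 = 32.62 years.
Total proper time: τ_1 + 32.62 = 58.89, so τ_1 = 58.89 − 32.62 = 26.27 years.
γ_1 = 54.06/26.27 = 2.058; β = √(1 − 1/γ²) = √0.7639.

β = 0.874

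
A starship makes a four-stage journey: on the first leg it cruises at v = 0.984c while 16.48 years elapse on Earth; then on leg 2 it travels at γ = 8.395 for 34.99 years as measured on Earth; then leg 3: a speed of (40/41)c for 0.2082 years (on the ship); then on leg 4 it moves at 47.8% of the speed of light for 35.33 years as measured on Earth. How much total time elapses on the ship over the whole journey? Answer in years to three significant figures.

Leg 1: γ = 1/√(1 − 0.984²) = 1/√0.03174 = 5.613; τ_1 = 16.48/5.613 = 2.936 years.
Leg 2: γ = 8.395; τ_2 = 34.99/8.395 = 4.168 years.
Leg 3: 0.2082 years is already measured on the ship.
Leg 4: β = 0.478; γ = 1/√(1 − 0.478²) = 1/√0.7715 = 1.138; τ_4 = 35.33/1.138 = 31.03 years.
Total: 2.936 + 4.168 + 0.2082 + 31.03 years.

τ = 38.3 years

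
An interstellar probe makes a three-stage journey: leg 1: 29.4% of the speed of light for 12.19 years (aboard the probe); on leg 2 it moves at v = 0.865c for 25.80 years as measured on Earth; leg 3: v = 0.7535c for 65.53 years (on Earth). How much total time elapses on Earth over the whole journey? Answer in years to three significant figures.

Δt = 104 years

Leg 1: β = 0.294; γ = 1/√(1 − 0.294²) = 1/√0.9136 = 1.046; Δt_1 = 1.046 × 12.19 = 12.75 years.
Leg 2: 25.80 years is already measured on Earth.
Leg 3: 65.53 years is already measured on Earth.
Total: 12.75 + 25.80 + 65.53 years.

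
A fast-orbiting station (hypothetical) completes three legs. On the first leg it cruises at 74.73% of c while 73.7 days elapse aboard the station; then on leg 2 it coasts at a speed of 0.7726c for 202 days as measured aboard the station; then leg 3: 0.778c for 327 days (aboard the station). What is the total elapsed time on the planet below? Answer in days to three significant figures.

Δt = 950 days

Leg 1: β = 0.7473; γ = 1/√(1 − 0.7473²) = 1/√0.4415 = 1.505; Δt_1 = 1.505 × 73.7 = 110.9 days.
Leg 2: γ = 1/√(1 − 0.7726²) = 1/√0.4031 = 1.575; Δt_2 = 1.575 × 202 = 318.2 days.
Leg 3: γ = 1/√(1 − 0.778²) = 1/√0.3947 = 1.592; Δt_3 = 1.592 × 327 = 520.5 days.
Total: 110.9 + 318.2 + 520.5 days.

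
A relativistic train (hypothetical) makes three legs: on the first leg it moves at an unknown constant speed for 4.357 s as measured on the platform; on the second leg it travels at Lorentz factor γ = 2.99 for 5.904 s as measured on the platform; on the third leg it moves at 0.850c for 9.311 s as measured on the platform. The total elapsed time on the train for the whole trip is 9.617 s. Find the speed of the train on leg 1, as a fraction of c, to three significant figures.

Leg 1: speed unknown; τ_1 = 4.357/γ_1.
Leg 2: γ = 2.99; τ_2 = 5.904/2.990 = 1.975 s.
Leg 3: γ = 1/√(1 − 0.850²) = 1/√0.2775 = 1.898; τ_3 = 9.311/1.898 = 4.905 s.
Total proper time: τ_1 + 1.975 + 4.905 = 9.617, so τ_1 = 9.617 − 6.879 = 2.738 s.
γ_1 = 4.357/2.738 = 1.592; β = √(1 − 1/γ²) = √0.6052.

β = 0.778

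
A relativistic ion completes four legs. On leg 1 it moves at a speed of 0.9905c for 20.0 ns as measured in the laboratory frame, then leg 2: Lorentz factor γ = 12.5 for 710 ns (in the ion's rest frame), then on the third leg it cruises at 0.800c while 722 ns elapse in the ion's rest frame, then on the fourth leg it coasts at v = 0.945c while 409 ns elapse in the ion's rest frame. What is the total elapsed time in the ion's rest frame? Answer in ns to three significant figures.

τ = 1840 ns

Leg 1: γ = 1/√(1 − 0.9905²) = 1/√0.01891 = 7.272; τ_1 = 20.0/7.272 = 2.750 ns.
Leg 2: 710 ns is already measured in the ion's rest frame.
Leg 3: 722 ns is already measured in the ion's rest frame.
Leg 4: 409 ns is already measured in the ion's rest frame.
Total: 2.750 + 710.0 + 722.0 + 409.0 ns.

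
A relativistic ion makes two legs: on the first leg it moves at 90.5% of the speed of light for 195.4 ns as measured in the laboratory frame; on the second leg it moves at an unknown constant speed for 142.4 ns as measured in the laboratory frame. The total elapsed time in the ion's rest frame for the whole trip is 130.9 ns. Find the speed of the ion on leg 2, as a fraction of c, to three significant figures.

β = 0.942

Leg 1: β = 0.905; γ = 1/√(1 − 0.905²) = 1/√0.1810 = 2.351; τ_1 = 195.4/2.351 = 83.13 ns.
Leg 2: speed unknown; τ_2 = 142.4/γ_2.
Total proper time: 83.13 + τ_2 = 130.9, so τ_2 = 130.9 − 83.13 = 47.77 ns.
γ_2 = 142.4/47.77 = 2.981; β = √(1 − 1/γ²) = √0.8874.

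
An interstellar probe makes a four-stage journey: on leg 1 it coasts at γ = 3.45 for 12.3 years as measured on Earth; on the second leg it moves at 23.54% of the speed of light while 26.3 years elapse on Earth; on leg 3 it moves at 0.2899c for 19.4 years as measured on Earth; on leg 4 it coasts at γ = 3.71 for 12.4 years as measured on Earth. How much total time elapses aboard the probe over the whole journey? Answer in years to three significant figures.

Leg 1: γ = 3.45; τ_1 = 12.3/3.450 = 3.565 years.
Leg 2: β = 0.2354; γ = 1/√(1 − 0.2354²) = 1/√0.9446 = 1.029; τ_2 = 26.3/1.029 = 25.56 years.
Leg 3: γ = 1/√(1 − 0.2899²) = 1/√0.9160 = 1.045; τ_3 = 19.4/1.045 = 18.57 years.
Leg 4: γ = 3.71; τ_4 = 12.4/3.710 = 3.342 years.
Total: 3.565 + 25.56 + 18.57 + 3.342 years.

τ = 51.0 years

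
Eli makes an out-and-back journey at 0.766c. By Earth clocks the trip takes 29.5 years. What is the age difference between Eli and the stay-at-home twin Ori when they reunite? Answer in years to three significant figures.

γ = 1/√(1 − 0.766²) = 1/√0.4132 = 1.556
Eli's elapsed proper time: τ = 29.5/1.556 = 18.96 years.
Age gap = Δt − τ = 29.5 − 18.96 years.

Δt − τ = 10.5 years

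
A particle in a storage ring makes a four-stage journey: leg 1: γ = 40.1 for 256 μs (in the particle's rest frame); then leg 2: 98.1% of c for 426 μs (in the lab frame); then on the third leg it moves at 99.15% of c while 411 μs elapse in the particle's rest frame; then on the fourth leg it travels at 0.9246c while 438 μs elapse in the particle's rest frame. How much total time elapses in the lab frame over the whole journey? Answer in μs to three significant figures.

Δt = 1.50×10⁴ μs

Leg 1: γ = 40.1; Δt_1 = 40.10 × 256 = 1.027×10⁴ μs.
Leg 2: 426 μs is already measured in the lab frame.
Leg 3: β = 0.9915; γ = 1/√(1 − 0.9915²) = 1/√0.01693 = 7.686; Δt_3 = 7.686 × 411 = 3159 μs.
Leg 4: γ = 1/√(1 − 0.9246²) = 1/√0.1451 = 2.625; Δt_4 = 2.625 × 438 = 1150 μs.
Total: 1.027×10⁴ + 426.0 + 3159 + 1150 μs.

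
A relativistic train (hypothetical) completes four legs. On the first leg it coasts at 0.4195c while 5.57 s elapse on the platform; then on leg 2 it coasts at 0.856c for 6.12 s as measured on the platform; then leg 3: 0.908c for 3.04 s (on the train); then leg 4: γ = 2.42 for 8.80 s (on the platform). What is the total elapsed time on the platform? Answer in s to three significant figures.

Δt = 27.7 s

Leg 1: 5.57 s is already measured on the platform.
Leg 2: 6.12 s is already measured on the platform.
Leg 3: γ = 1/√(1 − 0.908²) = 1/√0.1755 = 2.387; Δt_3 = 2.387 × 3.04 = 7.256 s.
Leg 4: 8.80 s is already measured on the platform.
Total: 5.570 + 6.120 + 7.256 + 8.800 s.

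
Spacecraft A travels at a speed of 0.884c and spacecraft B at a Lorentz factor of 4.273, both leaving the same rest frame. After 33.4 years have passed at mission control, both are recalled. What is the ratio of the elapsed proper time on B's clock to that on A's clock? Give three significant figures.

A: γ = 1/√(1 − 0.884²) = 1/√0.2185 = 2.139. B: γ = 4.273.
τ_A/τ_B = γ_B/γ_A = 4.273/2.139 = 1.998, so τ_B/τ_A = 0.5006.

τ_B/τ_A = 0.501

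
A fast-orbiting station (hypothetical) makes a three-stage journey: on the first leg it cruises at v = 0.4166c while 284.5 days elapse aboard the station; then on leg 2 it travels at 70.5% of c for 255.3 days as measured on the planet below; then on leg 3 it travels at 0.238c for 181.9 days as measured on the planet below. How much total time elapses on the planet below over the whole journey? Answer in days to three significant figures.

Δt = 750 days

Leg 1: γ = 1/√(1 − 0.4166²) = 1/√0.8264 = 1.100; Δt_1 = 1.100 × 284.5 = 313.0 days.
Leg 2: 255.3 days is already measured on the planet below.
Leg 3: 181.9 days is already measured on the planet below.
Total: 313.0 + 255.3 + 181.9 days.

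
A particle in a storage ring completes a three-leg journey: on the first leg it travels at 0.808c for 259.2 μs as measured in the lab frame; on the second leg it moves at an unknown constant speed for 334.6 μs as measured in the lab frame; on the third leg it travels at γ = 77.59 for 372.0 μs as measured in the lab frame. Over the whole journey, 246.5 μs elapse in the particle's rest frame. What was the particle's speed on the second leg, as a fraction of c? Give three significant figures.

Leg 1: γ = 1/√(1 − 0.808²) = 1/√0.3471 = 1.697; τ_1 = 259.2/1.697 = 152.7 μs.
Leg 2: speed unknown; τ_2 = 334.6/γ_2.
Leg 3: γ = 77.59; τ_3 = 372.0/77.59 = 4.794 μs.
Total proper time: 152.7 + τ_2 + 4.794 = 246.5, so τ_2 = 246.5 − 157.5 = 88.99 μs.
γ_2 = 334.6/88.99 = 3.760; β = √(1 − 1/γ²) = √0.9293.

β = 0.964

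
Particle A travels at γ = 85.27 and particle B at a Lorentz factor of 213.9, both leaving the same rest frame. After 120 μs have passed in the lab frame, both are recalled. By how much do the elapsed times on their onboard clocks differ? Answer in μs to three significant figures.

A: γ = 85.27; τ_A = 120/85.27 = 1.407 μs.
B: γ = 213.9; τ_B = 120/213.9 = 0.5610 μs.

|τ_A − τ_B| = 0.846 μs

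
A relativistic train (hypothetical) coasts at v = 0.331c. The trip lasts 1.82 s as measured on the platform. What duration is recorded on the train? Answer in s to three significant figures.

γ = 1/√(1 − 0.331²) = 1/√0.8904 = 1.060
The interval measured on the platform is the dilated one; the clock on the train measures the proper time τ = Δt/γ = 1.82/1.060 s.

τ = 1.72 s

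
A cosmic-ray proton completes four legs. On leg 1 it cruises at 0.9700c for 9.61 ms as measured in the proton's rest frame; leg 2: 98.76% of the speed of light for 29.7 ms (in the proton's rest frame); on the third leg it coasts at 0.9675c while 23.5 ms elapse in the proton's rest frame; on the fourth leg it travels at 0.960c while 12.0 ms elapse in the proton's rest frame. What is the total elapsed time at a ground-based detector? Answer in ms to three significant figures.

Δt = 365 ms

Leg 1: γ = 1/√(1 − 0.9700²) = 1/√0.05910 = 4.113; Δt_1 = 4.113 × 9.61 = 39.53 ms.
Leg 2: β = 0.9876; γ = 1/√(1 − 0.9876²) = 1/√0.02465 = 6.370; Δt_2 = 6.370 × 29.7 = 189.2 ms.
Leg 3: γ = 1/√(1 − 0.9675²) = 1/√0.06394 = 3.955; Δt_3 = 3.955 × 23.5 = 92.93 ms.
Leg 4: γ = 1/√(1 − 0.960²) = 25/7 ≈ 3.571; Δt_4 = 3.571 × 12.0 = 42.86 ms.
Total: 39.53 + 189.2 + 92.93 + 42.86 ms.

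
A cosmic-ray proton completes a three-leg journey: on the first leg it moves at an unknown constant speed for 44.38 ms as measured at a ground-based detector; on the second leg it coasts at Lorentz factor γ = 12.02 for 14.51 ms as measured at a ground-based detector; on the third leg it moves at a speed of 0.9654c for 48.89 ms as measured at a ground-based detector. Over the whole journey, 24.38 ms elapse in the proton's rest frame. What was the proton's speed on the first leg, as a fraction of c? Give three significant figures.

Leg 1: speed unknown; τ_1 = 44.38/γ_1.
Leg 2: γ = 12.02; τ_2 = 14.51/12.02 = 1.207 ms.
Leg 3: γ = 1/√(1 − 0.9654²) = 1/√0.06800 = 3.835; τ_3 = 48.89/3.835 = 12.75 ms.
Total proper time: τ_1 + 1.207 + 12.75 = 24.38, so τ_1 = 24.38 − 13.96 = 10.42 ms.
γ_1 = 44.38/10.42 = 4.258; β = √(1 − 1/γ²) = √0.9448.

β = 0.972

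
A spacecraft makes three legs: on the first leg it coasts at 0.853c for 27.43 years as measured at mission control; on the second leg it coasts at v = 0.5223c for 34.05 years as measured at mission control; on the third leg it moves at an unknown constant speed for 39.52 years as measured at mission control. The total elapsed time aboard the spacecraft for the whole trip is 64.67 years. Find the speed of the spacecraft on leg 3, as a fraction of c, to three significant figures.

β = 0.842

Leg 1: γ = 1/√(1 − 0.853²) = 1/√0.2724 = 1.916; τ_1 = 27.43/1.916 = 14.32 years.
Leg 2: γ = 1/√(1 − 0.5223²) = 1/√0.7272 = 1.173; τ_2 = 34.05/1.173 = 29.04 years.
Leg 3: speed unknown; τ_3 = 39.52/γ_3.
Total proper time: 14.32 + 29.04 + τ_3 = 64.67, so τ_3 = 64.67 − 43.35 = 21.32 years.
γ_3 = 39.52/21.32 = 1.854; β = √(1 − 1/γ²) = √0.7090.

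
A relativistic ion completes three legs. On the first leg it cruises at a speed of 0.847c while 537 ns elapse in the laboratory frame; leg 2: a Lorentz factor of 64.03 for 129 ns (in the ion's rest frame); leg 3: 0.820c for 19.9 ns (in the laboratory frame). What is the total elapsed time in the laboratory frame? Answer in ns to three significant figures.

Leg 1: 537 ns is already measured in the laboratory frame.
Leg 2: γ = 64.03; Δt_2 = 64.03 × 129 = 8260 ns.
Leg 3: 19.9 ns is already measured in the laboratory frame.
Total: 537.0 + 8260 + 19.90 ns.

Δt = 8820 ns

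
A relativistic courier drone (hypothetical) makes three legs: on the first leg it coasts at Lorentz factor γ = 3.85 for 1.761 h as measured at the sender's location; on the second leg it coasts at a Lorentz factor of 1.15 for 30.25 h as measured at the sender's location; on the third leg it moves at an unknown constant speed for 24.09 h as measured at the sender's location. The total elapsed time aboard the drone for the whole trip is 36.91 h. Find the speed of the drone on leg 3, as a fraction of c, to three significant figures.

Leg 1: γ = 3.85; τ_1 = 1.761/3.850 = 0.4574 h.
Leg 2: γ = 1.15; τ_2 = 30.25/1.150 = 26.30 h.
Leg 3: speed unknown; τ_3 = 24.09/γ_3.
Total proper time: 0.4574 + 26.30 + τ_3 = 36.91, so τ_3 = 36.91 − 26.76 = 10.15 h.
γ_3 = 24.09/10.15 = 2.374; β = √(1 − 1/γ²) = √0.8225.

β = 0.907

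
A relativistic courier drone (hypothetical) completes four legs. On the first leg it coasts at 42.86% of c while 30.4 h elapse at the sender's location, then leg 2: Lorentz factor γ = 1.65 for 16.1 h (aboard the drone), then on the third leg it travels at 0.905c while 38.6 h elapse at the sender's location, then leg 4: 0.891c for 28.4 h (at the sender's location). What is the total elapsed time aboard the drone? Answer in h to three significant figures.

Leg 1: β = 0.4286; γ = 1/√(1 − 0.4286²) = 1/√0.8163 = 1.107; τ_1 = 30.4/1.107 = 27.47 h.
Leg 2: 16.1 h is already measured aboard the drone.
Leg 3: γ = 1/√(1 − 0.905²) = 1/√0.1810 = 2.351; τ_3 = 38.6/2.351 = 16.42 h.
Leg 4: γ = 1/√(1 − 0.891²) = 1/√0.2061 = 2.203; τ_4 = 28.4/2.203 = 12.89 h.
Total: 27.47 + 16.10 + 16.42 + 12.89 h.

τ = 72.9 h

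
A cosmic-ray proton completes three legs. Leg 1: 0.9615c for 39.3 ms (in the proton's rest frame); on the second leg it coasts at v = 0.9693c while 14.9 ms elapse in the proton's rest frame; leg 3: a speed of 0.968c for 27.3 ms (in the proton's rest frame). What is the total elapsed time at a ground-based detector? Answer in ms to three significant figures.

Leg 1: γ = 1/√(1 − 0.9615²) = 1/√0.07552 = 3.639; Δt_1 = 3.639 × 39.3 = 143.0 ms.
Leg 2: γ = 1/√(1 − 0.9693²) = 1/√0.06046 = 4.067; Δt_2 = 4.067 × 14.9 = 60.60 ms.
Leg 3: γ = 1/√(1 − 0.968²) = 1/√0.06298 = 3.985; Δt_3 = 3.985 × 27.3 = 108.8 ms.
Total: 143.0 + 60.60 + 108.8 ms.

Δt = 312 ms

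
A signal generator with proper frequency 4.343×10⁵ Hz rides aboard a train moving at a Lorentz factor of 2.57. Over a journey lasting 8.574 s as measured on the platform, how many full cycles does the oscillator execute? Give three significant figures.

γ = 2.57
The oscillator's own cycle count is N = f × τ where τ is the proper time on the train. τ = Δt/γ = 8.574/2.570 = 3.336 s = 3.336×10⁰ s.
N = 4.343×10⁵ × 3.336×10⁰ = 1.449×10⁶.

N = 1.45×10⁶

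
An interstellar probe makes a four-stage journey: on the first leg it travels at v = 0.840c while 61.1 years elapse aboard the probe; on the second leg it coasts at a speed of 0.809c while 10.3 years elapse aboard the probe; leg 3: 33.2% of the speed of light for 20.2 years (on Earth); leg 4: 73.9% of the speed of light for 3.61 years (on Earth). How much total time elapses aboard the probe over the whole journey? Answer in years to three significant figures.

τ = 92.9 years

Leg 1: 61.1 years is already measured aboard the probe.
Leg 2: 10.3 years is already measured aboard the probe.
Leg 3: β = 0.332; γ = 1/√(1 − 0.332²) = 1/√0.8898 = 1.060; τ_3 = 20.2/1.060 = 19.05 years.
Leg 4: β = 0.739; γ = 1/√(1 − 0.739²) = 1/√0.4539 = 1.484; τ_4 = 3.61/1.484 = 2.432 years.
Total: 61.10 + 10.30 + 19.05 + 2.432 years.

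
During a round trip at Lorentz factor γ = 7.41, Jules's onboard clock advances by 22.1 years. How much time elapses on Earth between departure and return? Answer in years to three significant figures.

γ = 7.41
Earth-frame duration is the dilated interval: Δt = γτ = 7.410 × 22.1 years.

Δt = 164 years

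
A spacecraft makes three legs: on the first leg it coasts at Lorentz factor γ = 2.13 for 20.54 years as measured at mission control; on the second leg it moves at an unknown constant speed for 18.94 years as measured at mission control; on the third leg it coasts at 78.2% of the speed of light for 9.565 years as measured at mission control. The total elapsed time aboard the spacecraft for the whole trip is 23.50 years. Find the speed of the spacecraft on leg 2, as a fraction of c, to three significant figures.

β = 0.909

Leg 1: γ = 2.13; τ_1 = 20.54/2.130 = 9.643 years.
Leg 2: speed unknown; τ_2 = 18.94/γ_2.
Leg 3: β = 0.782; γ = 1/√(1 − 0.782²) = 1/√0.3885 = 1.604; τ_3 = 9.565/1.604 = 5.962 years.
Total proper time: 9.643 + τ_2 + 5.962 = 23.50, so τ_2 = 23.50 − 15.60 = 7.895 years.
γ_2 = 18.94/7.895 = 2.399; β = √(1 − 1/γ²) = √0.8262.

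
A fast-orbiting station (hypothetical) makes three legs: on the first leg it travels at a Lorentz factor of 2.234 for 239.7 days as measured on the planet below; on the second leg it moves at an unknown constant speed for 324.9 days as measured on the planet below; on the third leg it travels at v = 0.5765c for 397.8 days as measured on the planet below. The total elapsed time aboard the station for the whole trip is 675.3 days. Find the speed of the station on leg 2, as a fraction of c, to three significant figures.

Leg 1: γ = 2.234; τ_1 = 239.7/2.234 = 107.3 days.
Leg 2: speed unknown; τ_2 = 324.9/γ_2.
Leg 3: γ = 1/√(1 − 0.5765²) = 1/√0.6676 = 1.224; τ_3 = 397.8/1.224 = 325.0 days.
Total proper time: 107.3 + τ_2 + 325.0 = 675.3, so τ_2 = 675.3 − 432.3 = 243.0 days.
γ_2 = 324.9/243.0 = 1.337; β = √(1 − 1/γ²) = √0.4408.

β = 0.664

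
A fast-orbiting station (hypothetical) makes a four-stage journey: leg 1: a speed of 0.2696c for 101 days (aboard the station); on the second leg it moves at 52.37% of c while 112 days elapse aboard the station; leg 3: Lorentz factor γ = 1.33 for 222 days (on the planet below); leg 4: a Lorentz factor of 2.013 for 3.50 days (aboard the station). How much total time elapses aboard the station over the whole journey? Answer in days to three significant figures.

τ = 383 days

Leg 1: 101 days is already measured aboard the station.
Leg 2: 112 days is already measured aboard the station.
Leg 3: γ = 1.33; τ_3 = 222/1.330 = 166.9 days.
Leg 4: 3.50 days is already measured aboard the station.
Total: 101.0 + 112.0 + 166.9 + 3.500 days.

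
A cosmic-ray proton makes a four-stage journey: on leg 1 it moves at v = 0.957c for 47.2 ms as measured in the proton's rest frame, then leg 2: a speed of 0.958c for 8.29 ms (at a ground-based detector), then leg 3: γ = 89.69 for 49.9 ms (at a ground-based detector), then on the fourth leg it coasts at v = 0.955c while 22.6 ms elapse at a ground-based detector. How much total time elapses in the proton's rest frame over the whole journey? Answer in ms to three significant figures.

τ = 56.8 ms

Leg 1: 47.2 ms is already measured in the proton's rest frame.
Leg 2: γ = 1/√(1 − 0.958²) = 1/√0.08224 = 3.487; τ_2 = 8.29/3.487 = 2.377 ms.
Leg 3: γ = 89.69; τ_3 = 49.9/89.69 = 0.5564 ms.
Leg 4: γ = 1/√(1 − 0.955²) = 1/√0.08798 = 3.371; τ_4 = 22.6/3.371 = 6.703 ms.
Total: 47.20 + 2.377 + 0.5564 + 6.703 ms.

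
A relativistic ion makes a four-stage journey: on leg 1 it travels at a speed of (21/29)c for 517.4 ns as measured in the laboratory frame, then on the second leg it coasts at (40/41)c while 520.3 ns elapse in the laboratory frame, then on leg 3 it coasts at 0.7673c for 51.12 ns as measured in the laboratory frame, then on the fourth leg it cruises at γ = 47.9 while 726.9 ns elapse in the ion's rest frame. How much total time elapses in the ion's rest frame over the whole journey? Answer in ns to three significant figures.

τ = 1230 ns

Leg 1: γ = 1/√(1 − (21/29)²) = 29/20 = 1.450; τ_1 = 517.4/1.450 = 356.8 ns.
Leg 2: γ = 1/√(1 − (40/41)²) = 41/9 ≈ 4.556; τ_2 = 520.3/4.556 = 114.2 ns.
Leg 3: γ = 1/√(1 − 0.7673²) = 1/√0.4113 = 1.559; τ_3 = 51.12/1.559 = 32.78 ns.
Leg 4: 726.9 ns is already measured in the ion's rest frame.
Total: 356.8 + 114.2 + 32.78 + 726.9 ns.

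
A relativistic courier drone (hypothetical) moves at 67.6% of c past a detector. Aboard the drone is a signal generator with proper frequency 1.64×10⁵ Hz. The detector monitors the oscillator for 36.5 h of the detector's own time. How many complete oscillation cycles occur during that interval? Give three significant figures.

β = 0.676; γ = 1/√(1 − 0.676²) = 1/√0.5430 = 1.357
During 36.5 h of lab time, the oscillator's proper time advances by τ = Δt/γ = 36.5/1.357 = 26.90 h = 9.683×10⁴ s.
N = f × τ = 1.64×10⁵ × 9.683×10⁴ = 1.588×10¹⁰.

N = 1.59×10¹⁰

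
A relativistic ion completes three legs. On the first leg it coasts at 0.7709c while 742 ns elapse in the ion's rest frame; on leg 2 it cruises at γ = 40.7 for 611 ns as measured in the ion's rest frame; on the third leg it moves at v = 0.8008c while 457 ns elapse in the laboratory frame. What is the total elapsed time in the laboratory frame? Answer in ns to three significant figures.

Δt = 2.65×10⁴ ns

Leg 1: γ = 1/√(1 − 0.7709²) = 1/√0.4057 = 1.570; Δt_1 = 1.570 × 742 = 1165 ns.
Leg 2: γ = 40.7; Δt_2 = 40.70 × 611 = 2.487×10⁴ ns.
Leg 3: 457 ns is already measured in the laboratory frame.
Total: 1165 + 2.487×10⁴ + 457.0 ns.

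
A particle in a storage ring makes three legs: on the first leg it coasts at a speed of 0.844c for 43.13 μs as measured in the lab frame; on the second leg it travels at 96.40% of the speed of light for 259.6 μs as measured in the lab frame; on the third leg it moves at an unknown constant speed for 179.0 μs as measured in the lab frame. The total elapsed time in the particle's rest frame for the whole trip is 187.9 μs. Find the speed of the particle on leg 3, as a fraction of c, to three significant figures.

β = 0.845

Leg 1: γ = 1/√(1 − 0.844²) = 1/√0.2877 = 1.864; τ_1 = 43.13/1.864 = 23.13 μs.
Leg 2: β = 0.9640; γ = 1/√(1 − 0.9640²) = 1/√0.07070 = 3.761; τ_2 = 259.6/3.761 = 69.03 μs.
Leg 3: speed unknown; τ_3 = 179.0/γ_3.
Total proper time: 23.13 + 69.03 + τ_3 = 187.9, so τ_3 = 187.9 − 92.16 = 95.74 μs.
γ_3 = 179.0/95.74 = 1.870; β = √(1 − 1/γ²) = √0.7139.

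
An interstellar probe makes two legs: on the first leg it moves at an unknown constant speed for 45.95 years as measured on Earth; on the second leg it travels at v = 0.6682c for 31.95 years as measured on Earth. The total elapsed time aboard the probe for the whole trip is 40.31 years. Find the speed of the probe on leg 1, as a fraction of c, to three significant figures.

Leg 1: speed unknown; τ_1 = 45.95/γ_1.
Leg 2: γ = 1/√(1 − 0.6682²) = 1/√0.5535 = 1.344; τ_2 = 31.95/1.344 = 23.77 years.
Total proper time: τ_1 + 23.77 = 40.31, so τ_1 = 40.31 − 23.77 = 16.54 years.
γ_1 = 45.95/16.54 = 2.778; β = √(1 − 1/γ²) = √0.8704.

β = 0.933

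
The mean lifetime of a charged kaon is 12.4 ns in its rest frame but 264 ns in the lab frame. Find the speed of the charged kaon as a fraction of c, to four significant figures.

γ = Δt/τ₀ = 264/12.4 = 21.29
β = √(1 − 1/γ²) = √(1 − 0.002206) = √0.9978

v = 0.9989c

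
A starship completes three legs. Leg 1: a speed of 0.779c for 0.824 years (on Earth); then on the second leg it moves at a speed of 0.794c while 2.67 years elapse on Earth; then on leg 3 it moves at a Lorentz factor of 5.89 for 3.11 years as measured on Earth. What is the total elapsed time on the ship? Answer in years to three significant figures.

Leg 1: γ = 1/√(1 − 0.779²) = 1/√0.3932 = 1.595; τ_1 = 0.824/1.595 = 0.5167 years.
Leg 2: γ = 1/√(1 − 0.794²) = 1/√0.3696 = 1.645; τ_2 = 2.67/1.645 = 1.623 years.
Leg 3: γ = 5.89; τ_3 = 3.11/5.890 = 0.5280 years.
Total: 0.5167 + 1.623 + 0.5280 years.

τ = 2.67 years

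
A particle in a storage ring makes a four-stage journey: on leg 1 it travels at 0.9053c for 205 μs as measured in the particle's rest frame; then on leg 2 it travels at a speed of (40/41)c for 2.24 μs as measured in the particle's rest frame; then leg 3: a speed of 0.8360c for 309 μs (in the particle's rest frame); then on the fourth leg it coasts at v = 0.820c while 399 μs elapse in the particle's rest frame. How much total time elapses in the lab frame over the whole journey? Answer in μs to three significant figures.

Leg 1: γ = 1/√(1 − 0.9053²) = 1/√0.1804 = 2.354; Δt_1 = 2.354 × 205 = 482.6 μs.
Leg 2: γ = 1/√(1 − (40/41)²) = 41/9 ≈ 4.556; Δt_2 = 4.556 × 2.24 = 10.20 μs.
Leg 3: γ = 1/√(1 − 0.8360²) = 1/√0.3011 = 1.822; Δt_3 = 1.822 × 309 = 563.1 μs.
Leg 4: γ = 1/√(1 − 0.820²) = 1/√0.3276 = 1.747; Δt_4 = 1.747 × 399 = 697.1 μs.
Total: 482.6 + 10.20 + 563.1 + 697.1 μs.

Δt = 1750 μs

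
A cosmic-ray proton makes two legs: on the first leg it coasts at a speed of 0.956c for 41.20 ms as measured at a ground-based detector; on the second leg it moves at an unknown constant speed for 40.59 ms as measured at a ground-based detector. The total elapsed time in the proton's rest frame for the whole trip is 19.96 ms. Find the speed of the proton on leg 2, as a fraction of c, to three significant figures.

β = 0.981

Leg 1: γ = 1/√(1 − 0.956²) = 1/√0.08606 = 3.409; τ_1 = 41.20/3.409 = 12.09 ms.
Leg 2: speed unknown; τ_2 = 40.59/γ_2.
Total proper time: 12.09 + τ_2 = 19.96, so τ_2 = 19.96 − 12.09 = 7.873 ms.
γ_2 = 40.59/7.873 = 5.155; β = √(1 − 1/γ²) = √0.9624.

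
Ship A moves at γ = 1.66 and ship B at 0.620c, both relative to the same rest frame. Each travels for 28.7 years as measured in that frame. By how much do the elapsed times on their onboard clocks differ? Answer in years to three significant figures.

A: γ = 1.66; τ_A = 28.7/1.660 = 17.29 years.
B: γ = 1/√(1 − 0.620²) = 1/√0.6156 = 1.275; τ_B = 28.7/1.275 = 22.52 years.

|τ_A − τ_B| = 5.23 years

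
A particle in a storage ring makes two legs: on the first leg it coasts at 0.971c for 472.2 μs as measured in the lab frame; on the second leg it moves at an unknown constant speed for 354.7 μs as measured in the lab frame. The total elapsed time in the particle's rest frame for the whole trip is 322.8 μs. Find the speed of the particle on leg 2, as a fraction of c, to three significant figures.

β = 0.806

Leg 1: γ = 1/√(1 − 0.971²) = 1/√0.05716 = 4.183; τ_1 = 472.2/4.183 = 112.9 μs.
Leg 2: speed unknown; τ_2 = 354.7/γ_2.
Total proper time: 112.9 + τ_2 = 322.8, so τ_2 = 322.8 − 112.9 = 209.9 μs.
γ_2 = 354.7/209.9 = 1.690; β = √(1 − 1/γ²) = √0.6498.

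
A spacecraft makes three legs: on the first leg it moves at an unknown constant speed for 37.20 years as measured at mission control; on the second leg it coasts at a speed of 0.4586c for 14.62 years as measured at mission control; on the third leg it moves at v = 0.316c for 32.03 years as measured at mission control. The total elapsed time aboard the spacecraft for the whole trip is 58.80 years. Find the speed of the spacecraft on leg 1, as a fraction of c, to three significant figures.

β = 0.910

Leg 1: speed unknown; τ_1 = 37.20/γ_1.
Leg 2: γ = 1/√(1 − 0.4586²) = 1/√0.7897 = 1.125; τ_2 = 14.62/1.125 = 12.99 years.
Leg 3: γ = 1/√(1 − 0.316²) = 1/√0.9001 = 1.054; τ_3 = 32.03/1.054 = 30.39 years.
Total proper time: τ_1 + 12.99 + 30.39 = 58.80, so τ_1 = 58.80 − 43.38 = 15.42 years.
γ_1 = 37.20/15.42 = 2.413; β = √(1 − 1/γ²) = √0.8282.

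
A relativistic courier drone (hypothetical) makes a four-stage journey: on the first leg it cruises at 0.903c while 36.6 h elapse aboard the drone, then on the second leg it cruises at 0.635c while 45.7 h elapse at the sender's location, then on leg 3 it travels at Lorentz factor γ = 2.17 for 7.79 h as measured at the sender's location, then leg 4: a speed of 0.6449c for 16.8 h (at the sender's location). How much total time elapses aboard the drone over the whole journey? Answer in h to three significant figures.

τ = 88.3 h

Leg 1: 36.6 h is already measured aboard the drone.
Leg 2: γ = 1/√(1 − 0.635²) = 1/√0.5968 = 1.294; τ_2 = 45.7/1.294 = 35.30 h.
Leg 3: γ = 2.17; τ_3 = 7.79/2.170 = 3.590 h.
Leg 4: γ = 1/√(1 − 0.6449²) = 1/√0.5841 = 1.308; τ_4 = 16.8/1.308 = 12.84 h.
Total: 36.60 + 35.30 + 3.590 + 12.84 h.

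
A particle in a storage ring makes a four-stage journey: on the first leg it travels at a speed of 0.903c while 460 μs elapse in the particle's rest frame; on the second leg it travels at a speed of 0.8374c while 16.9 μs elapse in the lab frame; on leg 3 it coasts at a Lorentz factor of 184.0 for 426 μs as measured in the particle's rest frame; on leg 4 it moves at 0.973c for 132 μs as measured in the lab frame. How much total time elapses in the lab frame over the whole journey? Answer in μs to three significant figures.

Δt = 7.96×10⁴ μs

Leg 1: γ = 1/√(1 − 0.903²) = 1/√0.1846 = 2.328; Δt_1 = 2.328 × 460 = 1071 μs.
Leg 2: 16.9 μs is already measured in the lab frame.
Leg 3: γ = 184.0; Δt_3 = 184.0 × 426 = 7.838×10⁴ μs.
Leg 4: 132 μs is already measured in the lab frame.
Total: 1071 + 16.90 + 7.838×10⁴ + 132.0 μs.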